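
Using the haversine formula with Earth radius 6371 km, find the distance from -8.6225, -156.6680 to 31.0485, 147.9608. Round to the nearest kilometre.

7358 km

Δλ = 147.9608 − -156.6680 = 304.6288°; wrapped into (−180°, 180°]: -55.3712°.
Δφ = 31.0485 − -8.6225 = 39.6710°.
a = sin²(Δφ/2) + cos φ₁ · cos φ₂ · sin²(Δλ/2) = 0.297992.
c = 2·atan2(√a, √(1−a)) = 1.15489 rad → d = 6371·c ≈ 7357.83 km.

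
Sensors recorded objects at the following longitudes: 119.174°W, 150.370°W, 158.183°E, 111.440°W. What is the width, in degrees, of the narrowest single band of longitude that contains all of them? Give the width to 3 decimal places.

Sort the longitudes: -150.370°, -119.174°, -111.440°, +158.183°.
Eastward gaps between consecutive values (wrapping around): 31.196°, 7.734°, 269.623°, 51.447°.
Largest gap = 269.623° ⇒ minimal covering band is its complement: 360° − 269.623° = 90.377°.
Band runs from +158.183° eastward to -111.440°, crossing the antimeridian.

90.377°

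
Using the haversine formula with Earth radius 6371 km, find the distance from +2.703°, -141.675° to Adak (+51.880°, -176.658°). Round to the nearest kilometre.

Δλ = -176.658 − -141.675 = -34.983°.
Δφ = 51.880 − 2.703 = 49.177°.
a = sin²(Δφ/2) + cos φ₁ · cos φ₂ · sin²(Δλ/2) = 0.228843.
c = 2·atan2(√a, √(1−a)) = 0.99761 rad → d = 6371·c ≈ 6355.76 km.

6356 km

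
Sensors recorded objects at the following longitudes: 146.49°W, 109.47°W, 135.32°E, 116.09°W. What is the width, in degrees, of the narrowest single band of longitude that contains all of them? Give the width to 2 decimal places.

Sort the longitudes: -146.49°, -116.09°, -109.47°, +135.32°.
Eastward gaps between consecutive values (wrapping around): 30.40°, 6.62°, 244.79°, 78.19°.
Largest gap = 244.79° ⇒ minimal covering band is its complement: 360° − 244.79° = 115.21°.
Band runs from +135.32° eastward to -109.47°, crossing the antimeridian.

115.21°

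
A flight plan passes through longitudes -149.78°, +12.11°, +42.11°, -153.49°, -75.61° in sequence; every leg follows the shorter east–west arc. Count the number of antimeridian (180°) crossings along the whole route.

1

Leg 1: -149.78° → +12.11°, shortest Δλ = 161.89° (east) — does not cross 180°.
Leg 2: +12.11° → +42.11°, shortest Δλ = 30.0° (east) — does not cross 180°.
Leg 3: +42.11° → -153.49°, shortest Δλ = 164.4° (east) — crosses 180°.
Leg 4: -153.49° → -75.61°, shortest Δλ = 77.88° (east) — does not cross 180°.
Total crossings: 1.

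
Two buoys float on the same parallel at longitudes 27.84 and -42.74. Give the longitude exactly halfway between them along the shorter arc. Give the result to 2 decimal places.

Signed shortest Δλ from +27.84° to -42.74° is -70.58°.
Midpoint longitude = +27.84° + (-70.58°)/2 = +27.84° − 35.29° = -7.45°.

-7.45°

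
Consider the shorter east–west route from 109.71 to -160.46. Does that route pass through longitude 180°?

Yes

Naïve |-160.46 − 109.71| = 270.17° > 180°, so the shorter arc goes the other way round — across 180°.
Signed shortest Δλ = ((-160.46 − 109.71 + 180) mod 360) − 180 = 89.83°.
Going east by 89.83° from +109.71° passes through 180° before reaching -160.46°.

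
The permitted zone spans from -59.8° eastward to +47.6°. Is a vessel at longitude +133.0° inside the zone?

No

Band width going east from -59.8° to +47.6°: ((47.6 − -59.8) mod 360) = 107.4°.
Offset of +133.0° east of the west edge: ((133.0 − -59.8) mod 360) = 192.8°.
192.8° > 107.4° ⇒ outside.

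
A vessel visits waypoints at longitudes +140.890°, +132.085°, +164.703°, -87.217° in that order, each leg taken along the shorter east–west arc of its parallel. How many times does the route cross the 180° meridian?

Leg 1: +140.890° → +132.085°, shortest Δλ = -8.805° (west) — does not cross 180°.
Leg 2: +132.085° → +164.703°, shortest Δλ = 32.618° (east) — does not cross 180°.
Leg 3: +164.703° → -87.217°, shortest Δλ = 108.08° (east) — crosses 180°.
Total crossings: 1.

1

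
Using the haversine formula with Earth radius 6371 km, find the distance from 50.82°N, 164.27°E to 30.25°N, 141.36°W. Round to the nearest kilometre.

4992 km

Δλ = -141.36 − 164.27 = -305.63°; wrapped into (−180°, 180°]: 54.37°.
Δφ = 30.25 − 50.82 = -20.57°.
a = sin²(Δφ/2) + cos φ₁ · cos φ₂ · sin²(Δλ/2) = 0.145787.
c = 2·atan2(√a, √(1−a)) = 0.78353 rad → d = 6371·c ≈ 4991.88 km.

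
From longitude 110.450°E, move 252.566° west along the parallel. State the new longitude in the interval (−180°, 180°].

142.116°W

Start at +110.450°; shift −252.566° → -142.116°.
-142.116° already lies in (−180°, 180°].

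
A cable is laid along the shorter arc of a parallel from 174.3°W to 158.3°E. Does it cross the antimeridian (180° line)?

Naïve |158.3 − -174.3| = 332.6° > 180°, so the shorter arc goes the other way round — across 180°.
Signed shortest Δλ = ((158.3 − -174.3 + 180) mod 360) − 180 = -27.4°.
Going west by 27.4° from -174.3° passes through 180° before reaching +158.3°.

Yes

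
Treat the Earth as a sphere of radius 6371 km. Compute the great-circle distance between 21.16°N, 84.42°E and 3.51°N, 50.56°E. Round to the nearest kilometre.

Δλ = 50.56 − 84.42 = -33.86°.
Δφ = 3.51 − 21.16 = -17.65°.
a = sin²(Δφ/2) + cos φ₁ · cos φ₂ · sin²(Δλ/2) = 0.102470.
c = 2·atan2(√a, √(1−a)) = 0.65169 rad → d = 6371·c ≈ 4151.92 km.

4152 km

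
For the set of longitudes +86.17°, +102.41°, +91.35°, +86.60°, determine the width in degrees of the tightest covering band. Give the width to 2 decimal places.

16.24°

Sort the longitudes: +86.17°, +86.60°, +91.35°, +102.41°.
Eastward gaps between consecutive values (wrapping around): 0.43°, 4.75°, 11.06°, 343.76°.
Largest gap = 343.76° ⇒ minimal covering band is its complement: 360° − 343.76° = 16.24°.
Band runs from +86.17° eastward to +102.41°.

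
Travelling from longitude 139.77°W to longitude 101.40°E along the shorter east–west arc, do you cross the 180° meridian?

Yes

Naïve |101.40 − -139.77| = 241.17° > 180°, so the shorter arc goes the other way round — across 180°.
Signed shortest Δλ = ((101.40 − -139.77 + 180) mod 360) − 180 = -118.83°.
Going west by 118.83° from -139.77° passes through 180° before reaching +101.40°.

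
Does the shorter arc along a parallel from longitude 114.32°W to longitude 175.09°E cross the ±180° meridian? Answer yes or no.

Yes

Naïve |175.09 − -114.32| = 289.41° > 180°, so the shorter arc goes the other way round — across 180°.
Signed shortest Δλ = ((175.09 − -114.32 + 180) mod 360) − 180 = -70.59°.
Going west by 70.59° from -114.32° passes through 180° before reaching +175.09°.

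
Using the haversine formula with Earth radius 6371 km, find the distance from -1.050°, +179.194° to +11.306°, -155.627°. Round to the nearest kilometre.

3104 km

Δλ = -155.627 − 179.194 = -334.821°; wrapped into (−180°, 180°]: 25.179°.
Δφ = 11.306 − -1.050 = 12.356°.
a = sin²(Δφ/2) + cos φ₁ · cos φ₂ · sin²(Δλ/2) = 0.058160.
c = 2·atan2(√a, √(1−a)) = 0.48713 rad → d = 6371·c ≈ 3103.51 km.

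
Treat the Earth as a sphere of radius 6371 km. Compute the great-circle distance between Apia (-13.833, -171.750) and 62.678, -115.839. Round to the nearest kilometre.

9769 km

Δλ = -115.839 − -171.750 = 55.911°.
Δφ = 62.678 − -13.833 = 76.511°.
a = sin²(Δφ/2) + cos φ₁ · cos φ₂ · sin²(Δλ/2) = 0.481313.
c = 2·atan2(√a, √(1−a)) = 1.53341 rad → d = 6371·c ≈ 9769.38 km.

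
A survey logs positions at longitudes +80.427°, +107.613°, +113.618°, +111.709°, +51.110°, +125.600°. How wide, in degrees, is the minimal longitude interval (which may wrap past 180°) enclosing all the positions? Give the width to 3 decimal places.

Sort the longitudes: +51.110°, +80.427°, +107.613°, +111.709°, +113.618°, +125.600°.
Eastward gaps between consecutive values (wrapping around): 29.317°, 27.186°, 4.096°, 1.909°, 11.982°, 285.510°.
Largest gap = 285.510° ⇒ minimal covering band is its complement: 360° − 285.510° = 74.490°.
Band runs from +51.110° eastward to +125.600°.

74.490°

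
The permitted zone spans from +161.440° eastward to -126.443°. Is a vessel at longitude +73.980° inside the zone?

No

Band width going east from +161.440° to -126.443°: ((-126.443 − 161.440) mod 360) = 72.117°.
Offset of +73.980° east of the west edge: ((73.980 − 161.440) mod 360) = 272.540°.
272.540° > 72.117° ⇒ outside.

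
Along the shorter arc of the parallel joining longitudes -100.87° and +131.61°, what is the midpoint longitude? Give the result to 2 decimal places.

Signed shortest Δλ from -100.87° to +131.61° is -127.52°.
Midpoint longitude = -100.87° + (-127.52°)/2 = -100.87° − 63.76° = -164.63°.
(The naïve average (-100.87 + +131.61)/2 = 15.37° is on the wrong side of the globe.)

-164.63°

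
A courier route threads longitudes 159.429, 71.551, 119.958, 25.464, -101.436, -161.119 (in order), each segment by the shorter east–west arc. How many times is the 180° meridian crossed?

0

Leg 1: +159.429° → +71.551°, shortest Δλ = -87.878° (west) — does not cross 180°.
Leg 2: +71.551° → +119.958°, shortest Δλ = 48.407° (east) — does not cross 180°.
Leg 3: +119.958° → +25.464°, shortest Δλ = -94.494° (west) — does not cross 180°.
Leg 4: +25.464° → -101.436°, shortest Δλ = -126.9° (west) — does not cross 180°.
Leg 5: -101.436° → -161.119°, shortest Δλ = -59.683° (west) — does not cross 180°.
Total crossings: 0.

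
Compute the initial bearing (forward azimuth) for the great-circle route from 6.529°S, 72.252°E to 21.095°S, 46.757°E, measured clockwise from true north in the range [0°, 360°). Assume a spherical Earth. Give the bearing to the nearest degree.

237°

Δλ = 46.757 − 72.252 = -25.495°.
θ = atan2( sin Δλ · cos φ₂ , cos φ₁ · sin φ₂ − sin φ₁ · cos φ₂ · cos Δλ )
  = atan2(-0.40159, -0.26183) = -123.103° → normalised to [0°, 360°): 236.897°.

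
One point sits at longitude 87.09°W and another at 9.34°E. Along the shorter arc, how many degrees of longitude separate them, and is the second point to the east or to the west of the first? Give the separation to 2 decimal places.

96.43° east

Raw difference: 9.34 − -87.09 = 96.43°.
Normalise into (−180°, 180°]: 96.43° stays 96.43°.
Positive ⇒ the second point lies to the east; separation 96.43°.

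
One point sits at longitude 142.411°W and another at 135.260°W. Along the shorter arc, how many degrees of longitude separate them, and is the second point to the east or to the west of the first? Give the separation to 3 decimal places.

7.151° east

Raw difference: -135.260 − -142.411 = 7.151°.
Normalise into (−180°, 180°]: 7.151° stays 7.151°.
Positive ⇒ the second point lies to the east; separation 7.151°.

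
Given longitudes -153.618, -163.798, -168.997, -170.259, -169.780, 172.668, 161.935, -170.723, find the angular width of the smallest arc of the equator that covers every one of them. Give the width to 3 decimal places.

Sort the longitudes: -170.723°, -170.259°, -169.780°, -168.997°, -163.798°, -153.618°, +161.935°, +172.668°.
Eastward gaps between consecutive values (wrapping around): 0.464°, 0.479°, 0.783°, 5.199°, 10.180°, 315.553°, 10.733°, 16.609°.
Largest gap = 315.553° ⇒ minimal covering band is its complement: 360° − 315.553° = 44.447°.
Band runs from +161.935° eastward to -153.618°, crossing the antimeridian.

44.447°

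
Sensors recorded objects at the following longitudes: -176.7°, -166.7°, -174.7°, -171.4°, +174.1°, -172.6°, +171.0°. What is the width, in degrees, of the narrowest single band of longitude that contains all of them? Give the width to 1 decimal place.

22.3°

Sort the longitudes: -176.7°, -174.7°, -172.6°, -171.4°, -166.7°, +171.0°, +174.1°.
Eastward gaps between consecutive values (wrapping around): 2.0°, 2.1°, 1.2°, 4.7°, 337.7°, 3.1°, 9.2°.
Largest gap = 337.7° ⇒ minimal covering band is its complement: 360° − 337.7° = 22.3°.
Band runs from +171.0° eastward to -166.7°, crossing the antimeridian.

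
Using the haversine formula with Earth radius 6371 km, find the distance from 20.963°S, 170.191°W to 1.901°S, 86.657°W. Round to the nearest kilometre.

Δλ = -86.657 − -170.191 = 83.534°.
Δφ = -1.901 − -20.963 = 19.062°.
a = sin²(Δφ/2) + cos φ₁ · cos φ₂ · sin²(Δλ/2) = 0.441515.
c = 2·atan2(√a, √(1−a)) = 1.45356 rad → d = 6371·c ≈ 9260.62 km.

9261 km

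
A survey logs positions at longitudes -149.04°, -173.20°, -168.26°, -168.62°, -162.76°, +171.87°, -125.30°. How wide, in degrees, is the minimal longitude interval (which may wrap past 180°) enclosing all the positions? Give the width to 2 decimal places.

62.83°

Sort the longitudes: -173.20°, -168.62°, -168.26°, -162.76°, -149.04°, -125.30°, +171.87°.
Eastward gaps between consecutive values (wrapping around): 4.58°, 0.36°, 5.50°, 13.72°, 23.74°, 297.17°, 14.93°.
Largest gap = 297.17° ⇒ minimal covering band is its complement: 360° − 297.17° = 62.83°.
Band runs from +171.87° eastward to -125.30°, crossing the antimeridian.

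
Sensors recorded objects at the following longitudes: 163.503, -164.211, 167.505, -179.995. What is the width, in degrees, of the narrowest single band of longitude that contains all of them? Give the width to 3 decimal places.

32.286°

Sort the longitudes: -179.995°, -164.211°, +163.503°, +167.505°.
Eastward gaps between consecutive values (wrapping around): 15.784°, 327.714°, 4.002°, 12.500°.
Largest gap = 327.714° ⇒ minimal covering band is its complement: 360° − 327.714° = 32.286°.
Band runs from +163.503° eastward to -164.211°, crossing the antimeridian.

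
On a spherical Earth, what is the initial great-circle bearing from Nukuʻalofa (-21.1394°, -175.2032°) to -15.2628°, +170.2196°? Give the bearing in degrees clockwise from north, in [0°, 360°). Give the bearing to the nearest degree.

Δλ = 170.2196 − -175.2032 = 345.4228°; wrapped into (−180°, 180°]: -14.5772°.
θ = atan2( sin Δλ · cos φ₂ , cos φ₁ · sin φ₂ − sin φ₁ · cos φ₂ · cos Δλ )
  = atan2(-0.24281, 0.09119) = -69.416° → normalised to [0°, 360°): 290.584°.

291°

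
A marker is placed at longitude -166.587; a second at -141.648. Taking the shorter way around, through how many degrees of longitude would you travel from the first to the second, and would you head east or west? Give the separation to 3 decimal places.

Raw difference: -141.648 − -166.587 = 24.939°.
Normalise into (−180°, 180°]: 24.939° stays 24.939°.
Positive ⇒ the second point lies to the east; separation 24.939°.

24.939° east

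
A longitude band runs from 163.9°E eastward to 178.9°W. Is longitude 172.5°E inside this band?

Band width going east from +163.9° to -178.9°: ((-178.9 − 163.9) mod 360) = 17.2°.
Offset of +172.5° east of the west edge: ((172.5 − 163.9) mod 360) = 8.6°.
8.6° ≤ 17.2° ⇒ inside.

Yes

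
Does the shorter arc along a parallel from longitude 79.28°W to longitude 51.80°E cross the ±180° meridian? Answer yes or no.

Signed shortest Δλ = ((51.80 − -79.28 + 180) mod 360) − 180 = 131.08°.
Going east by 131.08° from -79.28° reaches +51.80° without touching 180°.

No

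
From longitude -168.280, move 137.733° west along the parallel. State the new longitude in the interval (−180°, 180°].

Start at -168.280°; shift −137.733° → -306.013°.
-306.013° lies outside (−180°, 180°]; add 360° → +53.987°.

+53.987°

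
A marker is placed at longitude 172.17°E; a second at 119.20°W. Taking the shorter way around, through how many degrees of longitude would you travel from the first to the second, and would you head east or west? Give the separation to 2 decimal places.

Raw difference: -119.20 − 172.17 = -291.37°.
Normalise into (−180°, 180°]: -291.37° + 360° = 68.63°.
Positive ⇒ the second point lies to the east; separation 68.63°.

68.63° east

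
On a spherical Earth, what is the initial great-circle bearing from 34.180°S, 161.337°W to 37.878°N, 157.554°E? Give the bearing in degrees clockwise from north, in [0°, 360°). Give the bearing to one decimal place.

Δλ = 157.554 − -161.337 = 318.891°; wrapped into (−180°, 180°]: -41.109°.
θ = atan2( sin Δλ · cos φ₂ , cos φ₁ · sin φ₂ − sin φ₁ · cos φ₂ · cos Δλ )
  = atan2(-0.51897, 0.84204) = -31.647° → normalised to [0°, 360°): 328.353°.

328.4°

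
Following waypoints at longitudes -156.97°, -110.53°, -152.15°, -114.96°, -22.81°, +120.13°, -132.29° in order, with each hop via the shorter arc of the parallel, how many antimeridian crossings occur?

1

Leg 1: -156.97° → -110.53°, shortest Δλ = 46.44° (east) — does not cross 180°.
Leg 2: -110.53° → -152.15°, shortest Δλ = -41.62° (west) — does not cross 180°.
Leg 3: -152.15° → -114.96°, shortest Δλ = 37.19° (east) — does not cross 180°.
Leg 4: -114.96° → -22.81°, shortest Δλ = 92.15° (east) — does not cross 180°.
Leg 5: -22.81° → +120.13°, shortest Δλ = 142.94° (east) — does not cross 180°.
Leg 6: +120.13° → -132.29°, shortest Δλ = 107.58° (east) — crosses 180°.
Total crossings: 1.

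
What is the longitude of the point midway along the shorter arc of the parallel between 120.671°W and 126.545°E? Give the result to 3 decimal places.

Signed shortest Δλ from -120.671° to +126.545° is -112.784°.
Midpoint longitude = -120.671° + (-112.784°)/2 = -120.671° − 56.392° = -177.063°.
(The naïve average (-120.671 + +126.545)/2 = 2.937° is on the wrong side of the globe.)

177.063°W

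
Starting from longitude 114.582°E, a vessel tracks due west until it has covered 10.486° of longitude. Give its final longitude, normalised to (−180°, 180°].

104.096°E

Start at +114.582°; shift −10.486° → +104.096°.
+104.096° already lies in (−180°, 180°].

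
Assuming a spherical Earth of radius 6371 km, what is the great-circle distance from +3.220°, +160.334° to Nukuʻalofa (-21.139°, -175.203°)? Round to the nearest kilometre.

3799 km

Δλ = -175.203 − 160.334 = -335.537°; wrapped into (−180°, 180°]: 24.463°.
Δφ = -21.139 − 3.220 = -24.359°.
a = sin²(Δφ/2) + cos φ₁ · cos φ₂ · sin²(Δλ/2) = 0.086310.
c = 2·atan2(√a, √(1−a)) = 0.59637 rad → d = 6371·c ≈ 3799.46 km.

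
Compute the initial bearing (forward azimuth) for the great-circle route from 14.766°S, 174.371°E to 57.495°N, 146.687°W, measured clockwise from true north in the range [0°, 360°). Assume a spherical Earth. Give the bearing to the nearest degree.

20°

Δλ = -146.687 − 174.371 = -321.058°; wrapped into (−180°, 180°]: 38.942°.
θ = atan2( sin Δλ · cos φ₂ , cos φ₁ · sin φ₂ − sin φ₁ · cos φ₂ · cos Δλ )
  = atan2(0.33776, 0.92202) = 20.119° → normalised to [0°, 360°): 20.119°.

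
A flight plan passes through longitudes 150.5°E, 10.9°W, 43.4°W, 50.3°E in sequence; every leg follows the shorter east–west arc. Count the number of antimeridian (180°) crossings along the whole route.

0

Leg 1: +150.5° → -10.9°, shortest Δλ = -161.4° (west) — does not cross 180°.
Leg 2: -10.9° → -43.4°, shortest Δλ = -32.5° (west) — does not cross 180°.
Leg 3: -43.4° → +50.3°, shortest Δλ = 93.7° (east) — does not cross 180°.
Total crossings: 0.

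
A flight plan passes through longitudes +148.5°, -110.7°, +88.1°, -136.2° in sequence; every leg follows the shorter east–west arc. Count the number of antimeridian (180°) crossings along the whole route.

Leg 1: +148.5° → -110.7°, shortest Δλ = 100.8° (east) — crosses 180°.
Leg 2: -110.7° → +88.1°, shortest Δλ = -161.2° (west) — crosses 180°.
Leg 3: +88.1° → -136.2°, shortest Δλ = 135.7° (east) — crosses 180°.
Total crossings: 3.

3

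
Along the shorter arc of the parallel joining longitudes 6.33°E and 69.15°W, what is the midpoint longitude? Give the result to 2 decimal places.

31.41°W

Signed shortest Δλ from +6.33° to -69.15° is -75.48°.
Midpoint longitude = +6.33° + (-75.48°)/2 = +6.33° − 37.74° = -31.41°.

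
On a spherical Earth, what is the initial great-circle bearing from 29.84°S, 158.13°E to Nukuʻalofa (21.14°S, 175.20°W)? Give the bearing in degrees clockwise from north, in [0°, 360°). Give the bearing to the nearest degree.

76°

Δλ = -175.20 − 158.13 = -333.33°; wrapped into (−180°, 180°]: 26.67°.
θ = atan2( sin Δλ · cos φ₂ , cos φ₁ · sin φ₂ − sin φ₁ · cos φ₂ · cos Δλ )
  = atan2(0.41864, 0.10188) = 76.322° → normalised to [0°, 360°): 76.322°.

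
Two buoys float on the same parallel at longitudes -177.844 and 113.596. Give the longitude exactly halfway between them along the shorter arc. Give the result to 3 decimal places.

+147.876°

Signed shortest Δλ from -177.844° to +113.596° is -68.560°.
Midpoint longitude = -177.844° + (-68.560°)/2 = -177.844° − 34.280° = -212.124°.
Normalise into (−180°, 180°]: +147.876°.
(The naïve average (-177.844 + +113.596)/2 = -32.124° is on the wrong side of the globe.)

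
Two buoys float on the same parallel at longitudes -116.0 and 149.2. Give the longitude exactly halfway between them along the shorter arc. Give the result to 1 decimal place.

Signed shortest Δλ from -116.0° to +149.2° is -94.8°.
Midpoint longitude = -116.0° + (-94.8°)/2 = -116.0° − 47.4° = -163.4°.
(The naïve average (-116.0 + +149.2)/2 = 16.6° is on the wrong side of the globe.)

-163.4°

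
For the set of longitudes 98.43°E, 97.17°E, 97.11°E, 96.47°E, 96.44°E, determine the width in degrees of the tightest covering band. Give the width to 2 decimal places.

Sort the longitudes: +96.44°, +96.47°, +97.11°, +97.17°, +98.43°.
Eastward gaps between consecutive values (wrapping around): 0.03°, 0.64°, 0.06°, 1.26°, 358.01°.
Largest gap = 358.01° ⇒ minimal covering band is its complement: 360° − 358.01° = 1.99°.
Band runs from +96.44° eastward to +98.43°.

1.99°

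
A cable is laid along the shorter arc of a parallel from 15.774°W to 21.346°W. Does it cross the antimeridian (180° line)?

Signed shortest Δλ = ((-21.346 − -15.774 + 180) mod 360) − 180 = -5.572°.
Going west by 5.572° from -15.774° reaches -21.346° without touching 180°.

No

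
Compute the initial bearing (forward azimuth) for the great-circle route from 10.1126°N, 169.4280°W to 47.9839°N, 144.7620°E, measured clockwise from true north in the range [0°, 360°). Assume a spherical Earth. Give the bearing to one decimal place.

323.5°

Δλ = 144.7620 − -169.4280 = 314.1900°; wrapped into (−180°, 180°]: -45.8100°.
θ = atan2( sin Δλ · cos φ₂ , cos φ₁ · sin φ₂ − sin φ₁ · cos φ₂ · cos Δλ )
  = atan2(-0.47994, 0.64950) = -36.462° → normalised to [0°, 360°): 323.538°.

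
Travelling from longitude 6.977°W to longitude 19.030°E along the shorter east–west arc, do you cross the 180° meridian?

Signed shortest Δλ = ((19.030 − -6.977 + 180) mod 360) − 180 = 26.007°.
Going east by 26.007° from -6.977° reaches +19.030° without touching 180°.

No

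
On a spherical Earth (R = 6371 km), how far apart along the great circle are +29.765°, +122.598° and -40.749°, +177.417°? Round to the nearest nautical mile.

5215 nmi

Δλ = 177.417 − 122.598 = 54.819°.
Δφ = -40.749 − 29.765 = -70.514°.
a = sin²(Δφ/2) + cos φ₁ · cos φ₂ · sin²(Δλ/2) = 0.472576.
c = 2·atan2(√a, √(1−a)) = 1.51592 rad → d = 6371·c ≈ 9657.93 km ≈ 5214.87 nmi.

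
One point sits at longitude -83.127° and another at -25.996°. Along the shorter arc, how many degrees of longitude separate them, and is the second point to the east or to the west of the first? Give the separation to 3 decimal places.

Raw difference: -25.996 − -83.127 = 57.131°.
Normalise into (−180°, 180°]: 57.131° stays 57.131°.
Positive ⇒ the second point lies to the east; separation 57.131°.

57.131° east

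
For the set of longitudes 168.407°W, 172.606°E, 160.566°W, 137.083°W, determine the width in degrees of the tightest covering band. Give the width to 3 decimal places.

Sort the longitudes: -168.407°, -160.566°, -137.083°, +172.606°.
Eastward gaps between consecutive values (wrapping around): 7.841°, 23.483°, 309.689°, 18.987°.
Largest gap = 309.689° ⇒ minimal covering band is its complement: 360° − 309.689° = 50.311°.
Band runs from +172.606° eastward to -137.083°, crossing the antimeridian.

50.311°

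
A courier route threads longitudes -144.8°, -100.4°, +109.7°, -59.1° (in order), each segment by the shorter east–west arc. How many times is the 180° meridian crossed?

Leg 1: -144.8° → -100.4°, shortest Δλ = 44.4° (east) — does not cross 180°.
Leg 2: -100.4° → +109.7°, shortest Δλ = -149.9° (west) — crosses 180°.
Leg 3: +109.7° → -59.1°, shortest Δλ = -168.8° (west) — does not cross 180°.
Total crossings: 1.

1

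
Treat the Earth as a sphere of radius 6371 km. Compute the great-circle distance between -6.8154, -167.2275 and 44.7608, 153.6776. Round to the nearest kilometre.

6936 km

Δλ = 153.6776 − -167.2275 = 320.9051°; wrapped into (−180°, 180°]: -39.0949°.
Δφ = 44.7608 − -6.8154 = 51.5762°.
a = sin²(Δφ/2) + cos φ₁ · cos φ₂ · sin²(Δλ/2) = 0.268191.
c = 2·atan2(√a, √(1−a)) = 1.08872 rad → d = 6371·c ≈ 6936.25 km.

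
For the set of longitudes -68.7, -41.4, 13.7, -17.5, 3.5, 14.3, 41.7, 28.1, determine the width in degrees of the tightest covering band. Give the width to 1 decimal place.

110.4°

Sort the longitudes: -68.7°, -41.4°, -17.5°, +3.5°, +13.7°, +14.3°, +28.1°, +41.7°.
Eastward gaps between consecutive values (wrapping around): 27.3°, 23.9°, 21.0°, 10.2°, 0.6°, 13.8°, 13.6°, 249.6°.
Largest gap = 249.6° ⇒ minimal covering band is its complement: 360° − 249.6° = 110.4°.
Band runs from -68.7° eastward to +41.7°.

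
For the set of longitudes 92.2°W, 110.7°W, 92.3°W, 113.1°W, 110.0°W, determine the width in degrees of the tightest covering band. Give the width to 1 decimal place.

Sort the longitudes: -113.1°, -110.7°, -110.0°, -92.3°, -92.2°.
Eastward gaps between consecutive values (wrapping around): 2.4°, 0.7°, 17.7°, 0.1°, 339.1°.
Largest gap = 339.1° ⇒ minimal covering band is its complement: 360° − 339.1° = 20.9°.
Band runs from -113.1° eastward to -92.2°.

20.9°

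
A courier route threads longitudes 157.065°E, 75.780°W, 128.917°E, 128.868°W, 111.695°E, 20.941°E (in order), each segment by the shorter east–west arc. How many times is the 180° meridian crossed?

4

Leg 1: +157.065° → -75.780°, shortest Δλ = 127.155° (east) — crosses 180°.
Leg 2: -75.780° → +128.917°, shortest Δλ = -155.303° (west) — crosses 180°.
Leg 3: +128.917° → -128.868°, shortest Δλ = 102.215° (east) — crosses 180°.
Leg 4: -128.868° → +111.695°, shortest Δλ = -119.437° (west) — crosses 180°.
Leg 5: +111.695° → +20.941°, shortest Δλ = -90.754° (west) — does not cross 180°.
Total crossings: 4.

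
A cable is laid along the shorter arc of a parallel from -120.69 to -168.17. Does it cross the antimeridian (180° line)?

No

Signed shortest Δλ = ((-168.17 − -120.69 + 180) mod 360) − 180 = -47.48°.
Going west by 47.48° from -120.69° reaches -168.17° without touching 180°.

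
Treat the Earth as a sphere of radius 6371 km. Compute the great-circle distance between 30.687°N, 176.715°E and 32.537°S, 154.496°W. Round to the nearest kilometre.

Δλ = -154.496 − 176.715 = -331.211°; wrapped into (−180°, 180°]: 28.789°.
Δφ = -32.537 − 30.687 = -63.224°.
a = sin²(Δφ/2) + cos φ₁ · cos φ₂ · sin²(Δλ/2) = 0.319553.
c = 2·atan2(√a, √(1−a)) = 1.20157 rad → d = 6371·c ≈ 7655.20 km.

7655 km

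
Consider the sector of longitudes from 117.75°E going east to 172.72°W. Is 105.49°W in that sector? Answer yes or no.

No

Band width going east from +117.75° to -172.72°: ((-172.72 − 117.75) mod 360) = 69.53°.
Offset of -105.49° east of the west edge: ((-105.49 − 117.75) mod 360) = 136.76°.
136.76° > 69.53° ⇒ outside.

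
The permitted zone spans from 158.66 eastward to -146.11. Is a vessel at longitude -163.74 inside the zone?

Band width going east from +158.66° to -146.11°: ((-146.11 − 158.66) mod 360) = 55.23°.
Offset of -163.74° east of the west edge: ((-163.74 − 158.66) mod 360) = 37.60°.
37.60° ≤ 55.23° ⇒ inside.

Yes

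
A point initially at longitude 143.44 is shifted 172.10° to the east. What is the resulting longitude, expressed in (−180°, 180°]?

-44.46°

Start at +143.44°; shift +172.10° → +315.54°.
+315.54° lies outside (−180°, 180°]; subtract 360° → -44.46°.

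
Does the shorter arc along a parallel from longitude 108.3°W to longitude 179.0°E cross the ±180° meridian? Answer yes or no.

Naïve |179.0 − -108.3| = 287.3° > 180°, so the shorter arc goes the other way round — across 180°.
Signed shortest Δλ = ((179.0 − -108.3 + 180) mod 360) − 180 = -72.7°.
Going west by 72.7° from -108.3° passes through 180° before reaching +179.0°.

Yes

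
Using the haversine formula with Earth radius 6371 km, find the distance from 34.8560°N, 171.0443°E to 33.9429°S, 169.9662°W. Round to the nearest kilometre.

Δλ = -169.9662 − 171.0443 = -341.0105°; wrapped into (−180°, 180°]: 18.9895°.
Δφ = -33.9429 − 34.8560 = -68.7989°.
a = sin²(Δφ/2) + cos φ₁ · cos φ₂ · sin²(Δλ/2) = 0.337703.
c = 2·atan2(√a, √(1−a)) = 1.24021 rad → d = 6371·c ≈ 7901.40 km.

7901 km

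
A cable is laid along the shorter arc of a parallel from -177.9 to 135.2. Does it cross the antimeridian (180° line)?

Naïve |135.2 − -177.9| = 313.1° > 180°, so the shorter arc goes the other way round — across 180°.
Signed shortest Δλ = ((135.2 − -177.9 + 180) mod 360) − 180 = -46.9°.
Going west by 46.9° from -177.9° passes through 180° before reaching +135.2°.

Yes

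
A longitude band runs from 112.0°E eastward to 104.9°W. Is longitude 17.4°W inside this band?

Band width going east from +112.0° to -104.9°: ((-104.9 − 112.0) mod 360) = 143.1°.
Offset of -17.4° east of the west edge: ((-17.4 − 112.0) mod 360) = 230.6°.
230.6° > 143.1° ⇒ outside.

No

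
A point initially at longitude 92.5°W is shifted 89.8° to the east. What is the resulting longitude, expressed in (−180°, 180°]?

2.7°W

Start at -92.5°; shift +89.8° → -2.7°.
-2.7° already lies in (−180°, 180°].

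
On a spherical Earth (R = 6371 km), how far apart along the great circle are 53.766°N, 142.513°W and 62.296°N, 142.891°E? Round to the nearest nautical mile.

2286 nmi

Δλ = 142.891 − -142.513 = 285.404°; wrapped into (−180°, 180°]: -74.596°.
Δφ = 62.296 − 53.766 = 8.530°.
a = sin²(Δφ/2) + cos φ₁ · cos φ₂ · sin²(Δλ/2) = 0.106433.
c = 2·atan2(√a, √(1−a)) = 0.66465 rad → d = 6371·c ≈ 4234.48 km ≈ 2286.43 nmi.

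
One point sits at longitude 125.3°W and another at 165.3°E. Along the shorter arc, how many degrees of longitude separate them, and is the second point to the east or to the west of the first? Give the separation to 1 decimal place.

69.4° west

Raw difference: 165.3 − -125.3 = 290.6°.
Normalise into (−180°, 180°]: 290.6° − 360° = -69.4°.
Negative ⇒ the second point lies to the west; separation 69.4°.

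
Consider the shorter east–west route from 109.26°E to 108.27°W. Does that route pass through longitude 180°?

Naïve |-108.27 − 109.26| = 217.53° > 180°, so the shorter arc goes the other way round — across 180°.
Signed shortest Δλ = ((-108.27 − 109.26 + 180) mod 360) − 180 = 142.47°.
Going east by 142.47° from +109.26° passes through 180° before reaching -108.27°.

Yes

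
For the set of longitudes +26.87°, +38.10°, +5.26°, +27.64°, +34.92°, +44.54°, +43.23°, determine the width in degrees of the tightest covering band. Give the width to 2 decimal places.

Sort the longitudes: +5.26°, +26.87°, +27.64°, +34.92°, +38.10°, +43.23°, +44.54°.
Eastward gaps between consecutive values (wrapping around): 21.61°, 0.77°, 7.28°, 3.18°, 5.13°, 1.31°, 320.72°.
Largest gap = 320.72° ⇒ minimal covering band is its complement: 360° − 320.72° = 39.28°.
Band runs from +5.26° eastward to +44.54°.

39.28°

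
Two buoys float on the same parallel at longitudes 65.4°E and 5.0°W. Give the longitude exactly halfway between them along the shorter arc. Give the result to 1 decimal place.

Signed shortest Δλ from +65.4° to -5.0° is -70.4°.
Midpoint longitude = +65.4° + (-70.4°)/2 = +65.4° − 35.2° = +30.2°.

30.2°E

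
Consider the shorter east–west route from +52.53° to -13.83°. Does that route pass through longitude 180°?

No

Signed shortest Δλ = ((-13.83 − 52.53 + 180) mod 360) − 180 = -66.36°.
Going west by 66.36° from +52.53° reaches -13.83° without touching 180°.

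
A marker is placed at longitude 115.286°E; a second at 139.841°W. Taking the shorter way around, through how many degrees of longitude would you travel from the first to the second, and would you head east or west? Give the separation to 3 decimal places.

104.873° east

Raw difference: -139.841 − 115.286 = -255.127°.
Normalise into (−180°, 180°]: -255.127° + 360° = 104.873°.
Positive ⇒ the second point lies to the east; separation 104.873°.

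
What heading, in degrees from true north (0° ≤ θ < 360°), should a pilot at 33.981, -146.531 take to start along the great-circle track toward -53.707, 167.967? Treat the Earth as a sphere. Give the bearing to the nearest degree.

Δλ = 167.967 − -146.531 = 314.498°; wrapped into (−180°, 180°]: -45.502°.
θ = atan2( sin Δλ · cos φ₂ , cos φ₁ · sin φ₂ − sin φ₁ · cos φ₂ · cos Δλ )
  = atan2(-0.42220, -0.90023) = -154.874° → normalised to [0°, 360°): 205.126°.

205°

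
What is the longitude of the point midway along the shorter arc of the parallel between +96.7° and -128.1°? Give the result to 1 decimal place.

+164.3°

Signed shortest Δλ from +96.7° to -128.1° is +135.2°.
Midpoint longitude = +96.7° + (+135.2°)/2 = +96.7° + 67.6° = +164.3°.
(The naïve average (+96.7 + -128.1)/2 = -15.7° is on the wrong side of the globe.)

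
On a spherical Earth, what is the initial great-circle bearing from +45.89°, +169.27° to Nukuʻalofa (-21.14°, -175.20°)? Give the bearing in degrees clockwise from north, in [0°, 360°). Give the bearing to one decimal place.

164.4°

Δλ = -175.20 − 169.27 = -344.47°; wrapped into (−180°, 180°]: 15.53°.
θ = atan2( sin Δλ · cos φ₂ , cos φ₁ · sin φ₂ − sin φ₁ · cos φ₂ · cos Δλ )
  = atan2(0.24972, -0.89626) = 164.431° → normalised to [0°, 360°): 164.431°.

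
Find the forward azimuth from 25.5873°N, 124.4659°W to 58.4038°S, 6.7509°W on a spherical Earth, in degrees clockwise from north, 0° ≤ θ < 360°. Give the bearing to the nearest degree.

Δλ = -6.7509 − -124.4659 = 117.7150°.
θ = atan2( sin Δλ · cos φ₂ , cos φ₁ · sin φ₂ − sin φ₁ · cos φ₂ · cos Δλ )
  = atan2(0.46382, -0.66299) = 145.024° → normalised to [0°, 360°): 145.024°.

145°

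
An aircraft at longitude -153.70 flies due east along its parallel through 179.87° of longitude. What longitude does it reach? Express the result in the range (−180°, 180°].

Start at -153.70°; shift +179.87° → +26.17°.
+26.17° already lies in (−180°, 180°].

+26.17°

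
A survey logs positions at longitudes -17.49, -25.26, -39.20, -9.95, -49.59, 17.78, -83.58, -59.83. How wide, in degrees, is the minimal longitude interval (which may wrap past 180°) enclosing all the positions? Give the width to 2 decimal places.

Sort the longitudes: -83.58°, -59.83°, -49.59°, -39.20°, -25.26°, -17.49°, -9.95°, +17.78°.
Eastward gaps between consecutive values (wrapping around): 23.75°, 10.24°, 10.39°, 13.94°, 7.77°, 7.54°, 27.73°, 258.64°.
Largest gap = 258.64° ⇒ minimal covering band is its complement: 360° − 258.64° = 101.36°.
Band runs from -83.58° eastward to +17.78°.

101.36°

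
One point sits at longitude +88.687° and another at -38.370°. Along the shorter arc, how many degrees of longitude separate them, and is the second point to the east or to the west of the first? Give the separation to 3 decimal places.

127.057° west

Raw difference: -38.370 − 88.687 = -127.057°.
Normalise into (−180°, 180°]: -127.057° stays -127.057°.
Negative ⇒ the second point lies to the west; separation 127.057°.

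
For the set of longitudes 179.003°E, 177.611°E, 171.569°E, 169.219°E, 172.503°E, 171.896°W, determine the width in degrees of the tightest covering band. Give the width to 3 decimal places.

18.885°

Sort the longitudes: -171.896°, +169.219°, +171.569°, +172.503°, +177.611°, +179.003°.
Eastward gaps between consecutive values (wrapping around): 341.115°, 2.350°, 0.934°, 5.108°, 1.392°, 9.101°.
Largest gap = 341.115° ⇒ minimal covering band is its complement: 360° − 341.115° = 18.885°.
Band runs from +169.219° eastward to -171.896°, crossing the antimeridian.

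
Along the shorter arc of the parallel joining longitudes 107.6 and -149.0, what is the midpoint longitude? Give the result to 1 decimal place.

+159.3°

Signed shortest Δλ from +107.6° to -149.0° is +103.4°.
Midpoint longitude = +107.6° + (+103.4°)/2 = +107.6° + 51.7° = +159.3°.
(The naïve average (+107.6 + -149.0)/2 = -20.7° is on the wrong side of the globe.)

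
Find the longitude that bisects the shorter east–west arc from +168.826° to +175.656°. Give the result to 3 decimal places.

Signed shortest Δλ from +168.826° to +175.656° is +6.830°.
Midpoint longitude = +168.826° + (+6.830°)/2 = +168.826° + 3.415° = +172.241°.

+172.241°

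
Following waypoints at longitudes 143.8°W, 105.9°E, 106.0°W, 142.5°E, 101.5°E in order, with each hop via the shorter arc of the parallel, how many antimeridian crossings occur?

Leg 1: -143.8° → +105.9°, shortest Δλ = -110.3° (west) — crosses 180°.
Leg 2: +105.9° → -106.0°, shortest Δλ = 148.1° (east) — crosses 180°.
Leg 3: -106.0° → +142.5°, shortest Δλ = -111.5° (west) — crosses 180°.
Leg 4: +142.5° → +101.5°, shortest Δλ = -41.0° (west) — does not cross 180°.
Total crossings: 3.

3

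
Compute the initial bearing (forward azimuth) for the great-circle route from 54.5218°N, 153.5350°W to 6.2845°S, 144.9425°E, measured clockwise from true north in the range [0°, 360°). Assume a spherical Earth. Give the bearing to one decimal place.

Δλ = 144.9425 − -153.5350 = 298.4775°; wrapped into (−180°, 180°]: -61.5225°.
θ = atan2( sin Δλ · cos φ₂ , cos φ₁ · sin φ₂ − sin φ₁ · cos φ₂ · cos Δλ )
  = atan2(-0.87372, -0.44949) = -117.224° → normalised to [0°, 360°): 242.776°.

242.8°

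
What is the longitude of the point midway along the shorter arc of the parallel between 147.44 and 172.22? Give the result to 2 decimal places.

Signed shortest Δλ from +147.44° to +172.22° is +24.78°.
Midpoint longitude = +147.44° + (+24.78°)/2 = +147.44° + 12.39° = +159.83°.

+159.83°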